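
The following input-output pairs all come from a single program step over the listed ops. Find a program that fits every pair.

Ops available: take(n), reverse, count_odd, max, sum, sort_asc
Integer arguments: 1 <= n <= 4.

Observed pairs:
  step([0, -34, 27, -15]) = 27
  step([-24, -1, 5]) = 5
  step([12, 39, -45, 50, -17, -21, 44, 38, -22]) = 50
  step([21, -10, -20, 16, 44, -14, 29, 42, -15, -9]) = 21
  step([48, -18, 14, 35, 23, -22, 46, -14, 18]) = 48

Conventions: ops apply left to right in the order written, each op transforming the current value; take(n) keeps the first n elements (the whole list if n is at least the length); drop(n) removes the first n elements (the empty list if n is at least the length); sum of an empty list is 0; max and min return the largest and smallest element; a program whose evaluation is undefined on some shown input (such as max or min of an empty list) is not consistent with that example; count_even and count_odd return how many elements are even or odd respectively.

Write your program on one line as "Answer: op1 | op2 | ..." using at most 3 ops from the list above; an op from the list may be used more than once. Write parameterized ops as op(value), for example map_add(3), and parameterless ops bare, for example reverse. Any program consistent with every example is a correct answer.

take(4) | max

Check, running the answer program on each example:
  [0, -34, 27, -15] -> [0, -34, 27, -15] -> 27
  [-24, -1, 5] -> [-24, -1, 5] -> 5
  [12, 39, -45, 50, -17, -21, 44, 38, -22] -> [12, 39, -45, 50] -> 50
  [21, -10, -20, 16, 44, -14, 29, 42, -15, -9] -> [21, -10, -20, 16] -> 21
  [48, -18, 14, 35, 23, -22, 46, -14, 18] -> [48, -18, 14, 35] -> 48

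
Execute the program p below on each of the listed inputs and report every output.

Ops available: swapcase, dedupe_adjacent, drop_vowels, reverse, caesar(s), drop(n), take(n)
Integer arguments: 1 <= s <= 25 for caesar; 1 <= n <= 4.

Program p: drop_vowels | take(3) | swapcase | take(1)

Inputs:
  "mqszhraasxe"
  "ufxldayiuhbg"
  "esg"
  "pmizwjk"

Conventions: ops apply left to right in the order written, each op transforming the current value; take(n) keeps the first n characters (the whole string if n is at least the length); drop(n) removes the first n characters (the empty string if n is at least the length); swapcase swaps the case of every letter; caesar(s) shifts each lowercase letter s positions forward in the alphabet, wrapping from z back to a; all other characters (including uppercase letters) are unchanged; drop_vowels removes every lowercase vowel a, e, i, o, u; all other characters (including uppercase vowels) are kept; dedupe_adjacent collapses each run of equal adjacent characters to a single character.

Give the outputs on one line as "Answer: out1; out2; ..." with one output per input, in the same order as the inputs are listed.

Execution, op by op:
  "mqszhraasxe" -> "mqszhrsx" -> "mqs" -> "MQS" -> "M"
  "ufxldayiuhbg" -> "fxldyhbg" -> "fxl" -> "FXL" -> "F"
  "esg" -> "sg" -> "sg" -> "SG" -> "S"
  "pmizwjk" -> "pmzwjk" -> "pmz" -> "PMZ" -> "P"

"M"; "F"; "S"; "P"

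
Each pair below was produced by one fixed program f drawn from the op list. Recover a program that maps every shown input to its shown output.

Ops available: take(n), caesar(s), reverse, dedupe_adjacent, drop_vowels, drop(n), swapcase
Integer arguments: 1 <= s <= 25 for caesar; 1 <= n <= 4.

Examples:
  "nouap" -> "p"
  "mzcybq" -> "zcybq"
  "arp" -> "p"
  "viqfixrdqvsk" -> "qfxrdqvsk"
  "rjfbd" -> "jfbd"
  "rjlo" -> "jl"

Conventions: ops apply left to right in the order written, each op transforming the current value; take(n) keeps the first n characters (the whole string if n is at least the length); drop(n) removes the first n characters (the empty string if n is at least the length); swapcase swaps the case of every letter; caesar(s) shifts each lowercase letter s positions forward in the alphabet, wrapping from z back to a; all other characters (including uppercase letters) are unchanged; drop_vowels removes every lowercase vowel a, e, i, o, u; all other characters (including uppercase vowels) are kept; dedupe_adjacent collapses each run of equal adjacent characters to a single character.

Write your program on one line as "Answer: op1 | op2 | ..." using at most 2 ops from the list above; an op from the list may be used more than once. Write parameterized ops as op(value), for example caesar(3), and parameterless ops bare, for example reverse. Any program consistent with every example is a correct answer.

drop_vowels | drop(1)

Check, running the answer program on each example:
  "nouap" -> "np" -> "p"
  "mzcybq" -> "mzcybq" -> "zcybq"
  "arp" -> "rp" -> "p"
  "viqfixrdqvsk" -> "vqfxrdqvsk" -> "qfxrdqvsk"
  "rjfbd" -> "rjfbd" -> "jfbd"
  "rjlo" -> "rjl" -> "jl"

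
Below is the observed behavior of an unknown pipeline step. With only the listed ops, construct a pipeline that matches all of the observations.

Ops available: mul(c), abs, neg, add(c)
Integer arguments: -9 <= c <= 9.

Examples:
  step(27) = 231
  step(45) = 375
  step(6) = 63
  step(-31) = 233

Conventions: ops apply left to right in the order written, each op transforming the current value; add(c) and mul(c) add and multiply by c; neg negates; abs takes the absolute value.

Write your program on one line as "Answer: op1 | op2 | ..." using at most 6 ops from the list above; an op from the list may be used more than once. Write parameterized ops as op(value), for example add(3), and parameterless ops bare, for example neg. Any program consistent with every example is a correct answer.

add(2) | mul(-4) | neg | mul(2) | add(-1) | abs

Check, running the answer program on each example:
  27 -> 29 -> -116 -> 116 -> 232 -> 231 -> 231
  45 -> 47 -> -188 -> 188 -> 376 -> 375 -> 375
  6 -> 8 -> -32 -> 32 -> 64 -> 63 -> 63
  -31 -> -29 -> 116 -> -116 -> -232 -> -233 -> 233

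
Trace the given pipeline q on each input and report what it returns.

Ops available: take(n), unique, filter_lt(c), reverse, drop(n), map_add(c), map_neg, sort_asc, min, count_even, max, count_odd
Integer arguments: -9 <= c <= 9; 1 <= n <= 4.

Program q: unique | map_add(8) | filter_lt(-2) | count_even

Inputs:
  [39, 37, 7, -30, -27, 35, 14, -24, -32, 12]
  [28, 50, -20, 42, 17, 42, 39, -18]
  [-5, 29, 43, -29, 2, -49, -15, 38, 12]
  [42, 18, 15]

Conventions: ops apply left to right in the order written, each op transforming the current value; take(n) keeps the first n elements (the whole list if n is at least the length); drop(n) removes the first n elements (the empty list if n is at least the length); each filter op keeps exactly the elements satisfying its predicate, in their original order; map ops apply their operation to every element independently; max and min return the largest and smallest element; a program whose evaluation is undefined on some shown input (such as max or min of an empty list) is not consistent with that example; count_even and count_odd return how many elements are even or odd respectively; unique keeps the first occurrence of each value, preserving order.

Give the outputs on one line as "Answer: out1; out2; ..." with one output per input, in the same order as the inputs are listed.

Execution, op by op:
  [39, 37, 7, -30, -27, 35, 14, -24, -32, 12] -> [39, 37, 7, -30, -27, 35, 14, -24, -32, 12] -> [47, 45, 15, -22, -19, 43, 22, -16, -24, 20] -> [-22, -19, -16, -24] -> 3
  [28, 50, -20, 42, 17, 42, 39, -18] -> [28, 50, -20, 42, 17, 39, -18] -> [36, 58, -12, 50, 25, 47, -10] -> [-12, -10] -> 2
  [-5, 29, 43, -29, 2, -49, -15, 38, 12] -> [-5, 29, 43, -29, 2, -49, -15, 38, 12] -> [3, 37, 51, -21, 10, -41, -7, 46, 20] -> [-21, -41, -7] -> 0
  [42, 18, 15] -> [42, 18, 15] -> [50, 26, 23] -> [] -> 0

3; 2; 0; 0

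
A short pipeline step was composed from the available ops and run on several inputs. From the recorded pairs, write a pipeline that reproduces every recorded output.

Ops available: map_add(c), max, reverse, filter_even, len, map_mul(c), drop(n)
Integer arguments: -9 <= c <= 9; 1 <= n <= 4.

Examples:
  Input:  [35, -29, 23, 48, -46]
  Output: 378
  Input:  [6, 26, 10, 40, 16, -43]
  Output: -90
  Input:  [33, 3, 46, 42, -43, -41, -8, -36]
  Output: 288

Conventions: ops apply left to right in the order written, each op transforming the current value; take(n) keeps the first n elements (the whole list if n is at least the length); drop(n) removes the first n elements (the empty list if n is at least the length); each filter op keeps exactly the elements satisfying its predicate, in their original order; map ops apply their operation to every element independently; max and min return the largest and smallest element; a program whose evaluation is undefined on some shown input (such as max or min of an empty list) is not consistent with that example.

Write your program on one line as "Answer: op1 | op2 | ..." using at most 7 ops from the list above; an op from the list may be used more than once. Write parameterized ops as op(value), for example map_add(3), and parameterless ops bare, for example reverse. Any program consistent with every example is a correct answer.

map_add(-2) | map_add(-3) | map_add(9) | filter_even | map_mul(-9) | max

Check, running the answer program on each example:
  [35, -29, 23, 48, -46] -> [33, -31, 21, 46, -48] -> [30, -34, 18, 43, -51] -> [39, -25, 27, 52, -42] -> [52, -42] -> [-468, 378] -> 378
  [6, 26, 10, 40, 16, -43] -> [4, 24, 8, 38, 14, -45] -> [1, 21, 5, 35, 11, -48] -> [10, 30, 14, 44, 20, -39] -> [10, 30, 14, 44, 20] -> [-90, -270, -126, -396, -180] -> -90
  [33, 3, 46, 42, -43, -41, -8, -36] -> [31, 1, 44, 40, -45, -43, -10, -38] -> [28, -2, 41, 37, -48, -46, -13, -41] -> [37, 7, 50, 46, -39, -37, -4, -32] -> [50, 46, -4, -32] -> [-450, -414, 36, 288] -> 288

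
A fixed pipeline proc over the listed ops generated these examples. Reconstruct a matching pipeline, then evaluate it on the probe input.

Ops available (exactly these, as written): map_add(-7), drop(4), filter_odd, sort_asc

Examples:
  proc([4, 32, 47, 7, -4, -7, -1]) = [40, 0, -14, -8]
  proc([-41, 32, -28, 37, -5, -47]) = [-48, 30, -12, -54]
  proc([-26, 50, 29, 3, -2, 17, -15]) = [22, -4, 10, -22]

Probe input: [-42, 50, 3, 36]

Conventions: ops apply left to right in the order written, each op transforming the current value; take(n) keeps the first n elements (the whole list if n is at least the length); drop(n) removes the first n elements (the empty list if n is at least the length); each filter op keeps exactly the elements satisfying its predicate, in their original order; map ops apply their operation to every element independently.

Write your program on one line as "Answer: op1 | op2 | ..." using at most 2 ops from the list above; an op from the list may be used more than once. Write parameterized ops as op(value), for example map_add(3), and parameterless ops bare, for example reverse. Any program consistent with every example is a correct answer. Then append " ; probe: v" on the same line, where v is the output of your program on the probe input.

filter_odd | map_add(-7) ; probe: [-4]

Check, running the answer program on each example:
  [4, 32, 47, 7, -4, -7, -1] -> [47, 7, -7, -1] -> [40, 0, -14, -8]
  [-41, 32, -28, 37, -5, -47] -> [-41, 37, -5, -47] -> [-48, 30, -12, -54]
  [-26, 50, 29, 3, -2, 17, -15] -> [29, 3, 17, -15] -> [22, -4, 10, -22]
  probe: [-42, 50, 3, 36] -> [3] -> [-4]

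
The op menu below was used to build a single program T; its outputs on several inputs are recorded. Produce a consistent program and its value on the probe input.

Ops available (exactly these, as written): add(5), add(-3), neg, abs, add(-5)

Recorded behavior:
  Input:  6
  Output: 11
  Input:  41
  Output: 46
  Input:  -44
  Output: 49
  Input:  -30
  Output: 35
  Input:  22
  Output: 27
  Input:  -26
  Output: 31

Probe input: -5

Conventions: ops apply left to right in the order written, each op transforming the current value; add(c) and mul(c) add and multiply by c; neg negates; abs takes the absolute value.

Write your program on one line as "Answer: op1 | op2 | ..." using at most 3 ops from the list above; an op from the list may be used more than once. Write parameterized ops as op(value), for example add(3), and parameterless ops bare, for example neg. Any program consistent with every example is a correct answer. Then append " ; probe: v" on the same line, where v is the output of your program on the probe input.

abs | add(5) ; probe: 10

Check, running the answer program on each example:
  6 -> 6 -> 11
  41 -> 41 -> 46
  -44 -> 44 -> 49
  -30 -> 30 -> 35
  22 -> 22 -> 27
  -26 -> 26 -> 31
  probe: -5 -> 5 -> 10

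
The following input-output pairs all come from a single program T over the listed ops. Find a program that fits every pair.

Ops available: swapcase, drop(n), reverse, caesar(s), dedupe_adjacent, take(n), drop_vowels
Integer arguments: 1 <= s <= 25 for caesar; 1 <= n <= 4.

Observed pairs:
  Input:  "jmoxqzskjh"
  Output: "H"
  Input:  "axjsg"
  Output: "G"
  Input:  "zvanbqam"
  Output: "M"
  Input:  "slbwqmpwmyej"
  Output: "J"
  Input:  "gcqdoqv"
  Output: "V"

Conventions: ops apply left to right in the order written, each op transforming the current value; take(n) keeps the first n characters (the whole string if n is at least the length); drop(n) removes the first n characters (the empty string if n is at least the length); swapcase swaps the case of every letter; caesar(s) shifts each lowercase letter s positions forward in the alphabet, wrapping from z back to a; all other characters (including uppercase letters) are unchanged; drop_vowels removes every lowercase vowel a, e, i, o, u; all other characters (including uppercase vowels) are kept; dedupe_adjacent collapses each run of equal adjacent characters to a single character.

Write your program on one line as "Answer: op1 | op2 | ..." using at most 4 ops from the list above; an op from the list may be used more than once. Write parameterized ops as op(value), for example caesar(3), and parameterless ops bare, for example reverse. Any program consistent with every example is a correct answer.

reverse | swapcase | take(1)

Check, running the answer program on each example:
  "jmoxqzskjh" -> "hjkszqxomj" -> "HJKSZQXOMJ" -> "H"
  "axjsg" -> "gsjxa" -> "GSJXA" -> "G"
  "zvanbqam" -> "maqbnavz" -> "MAQBNAVZ" -> "M"
  "slbwqmpwmyej" -> "jeymwpmqwbls" -> "JEYMWPMQWBLS" -> "J"
  "gcqdoqv" -> "vqodqcg" -> "VQODQCG" -> "V"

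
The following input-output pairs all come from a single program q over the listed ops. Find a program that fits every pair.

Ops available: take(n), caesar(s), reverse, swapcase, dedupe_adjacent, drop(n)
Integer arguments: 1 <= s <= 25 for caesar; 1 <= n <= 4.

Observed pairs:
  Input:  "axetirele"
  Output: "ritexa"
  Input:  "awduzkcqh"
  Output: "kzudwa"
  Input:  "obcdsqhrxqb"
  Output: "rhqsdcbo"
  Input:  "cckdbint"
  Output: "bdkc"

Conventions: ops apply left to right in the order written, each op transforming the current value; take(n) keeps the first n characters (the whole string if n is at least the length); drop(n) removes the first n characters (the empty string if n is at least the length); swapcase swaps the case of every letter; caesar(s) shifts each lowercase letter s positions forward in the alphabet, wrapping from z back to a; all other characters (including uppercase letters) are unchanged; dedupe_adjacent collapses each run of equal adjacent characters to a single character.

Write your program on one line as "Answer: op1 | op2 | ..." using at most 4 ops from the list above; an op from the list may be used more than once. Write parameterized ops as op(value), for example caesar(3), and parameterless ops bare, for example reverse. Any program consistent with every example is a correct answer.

reverse | dedupe_adjacent | drop(3)

Check, running the answer program on each example:
  "axetirele" -> "eleritexa" -> "eleritexa" -> "ritexa"
  "awduzkcqh" -> "hqckzudwa" -> "hqckzudwa" -> "kzudwa"
  "obcdsqhrxqb" -> "bqxrhqsdcbo" -> "bqxrhqsdcbo" -> "rhqsdcbo"
  "cckdbint" -> "tnibdkcc" -> "tnibdkc" -> "bdkc"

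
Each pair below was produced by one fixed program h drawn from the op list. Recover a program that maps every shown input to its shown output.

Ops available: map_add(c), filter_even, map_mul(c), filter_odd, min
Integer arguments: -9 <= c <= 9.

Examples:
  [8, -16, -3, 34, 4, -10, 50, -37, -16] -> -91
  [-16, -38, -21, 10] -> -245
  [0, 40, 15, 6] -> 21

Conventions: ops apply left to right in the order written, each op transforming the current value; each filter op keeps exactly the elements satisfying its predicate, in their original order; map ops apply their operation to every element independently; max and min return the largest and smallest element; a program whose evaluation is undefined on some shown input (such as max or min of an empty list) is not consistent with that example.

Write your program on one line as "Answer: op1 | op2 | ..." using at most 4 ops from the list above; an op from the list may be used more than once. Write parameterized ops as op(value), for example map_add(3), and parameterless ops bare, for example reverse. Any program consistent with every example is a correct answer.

map_add(3) | filter_odd | map_mul(7) | min

Check, running the answer program on each example:
  [8, -16, -3, 34, 4, -10, 50, -37, -16] -> [11, -13, 0, 37, 7, -7, 53, -34, -13] -> [11, -13, 37, 7, -7, 53, -13] -> [77, -91, 259, 49, -49, 371, -91] -> -91
  [-16, -38, -21, 10] -> [-13, -35, -18, 13] -> [-13, -35, 13] -> [-91, -245, 91] -> -245
  [0, 40, 15, 6] -> [3, 43, 18, 9] -> [3, 43, 9] -> [21, 301, 63] -> 21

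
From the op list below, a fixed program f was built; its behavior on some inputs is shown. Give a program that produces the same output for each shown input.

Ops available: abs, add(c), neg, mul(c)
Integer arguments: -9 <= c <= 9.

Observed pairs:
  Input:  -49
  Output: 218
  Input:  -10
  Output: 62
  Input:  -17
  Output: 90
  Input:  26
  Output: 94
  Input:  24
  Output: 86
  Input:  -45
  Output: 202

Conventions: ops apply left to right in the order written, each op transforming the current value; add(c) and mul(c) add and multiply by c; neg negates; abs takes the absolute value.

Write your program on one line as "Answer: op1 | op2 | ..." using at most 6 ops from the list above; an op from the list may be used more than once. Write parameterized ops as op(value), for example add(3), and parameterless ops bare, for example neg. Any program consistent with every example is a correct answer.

neg | add(4) | mul(4) | neg | abs | add(6)

Check, running the answer program on each example:
  -49 -> 49 -> 53 -> 212 -> -212 -> 212 -> 218
  -10 -> 10 -> 14 -> 56 -> -56 -> 56 -> 62
  -17 -> 17 -> 21 -> 84 -> -84 -> 84 -> 90
  26 -> -26 -> -22 -> -88 -> 88 -> 88 -> 94
  24 -> -24 -> -20 -> -80 -> 80 -> 80 -> 86
  -45 -> 45 -> 49 -> 196 -> -196 -> 196 -> 202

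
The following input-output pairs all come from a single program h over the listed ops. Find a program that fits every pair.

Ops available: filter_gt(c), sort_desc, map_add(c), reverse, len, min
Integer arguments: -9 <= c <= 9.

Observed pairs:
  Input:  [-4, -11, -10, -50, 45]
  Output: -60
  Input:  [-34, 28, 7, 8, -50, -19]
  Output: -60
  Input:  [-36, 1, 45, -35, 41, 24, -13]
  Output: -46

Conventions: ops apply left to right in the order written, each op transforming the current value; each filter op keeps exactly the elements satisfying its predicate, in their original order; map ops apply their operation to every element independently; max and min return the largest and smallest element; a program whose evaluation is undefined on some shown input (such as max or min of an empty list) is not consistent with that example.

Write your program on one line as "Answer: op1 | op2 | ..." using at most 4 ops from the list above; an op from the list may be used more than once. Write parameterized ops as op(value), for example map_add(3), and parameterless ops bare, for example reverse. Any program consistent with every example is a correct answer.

reverse | map_add(-4) | map_add(-6) | min

Check, running the answer program on each example:
  [-4, -11, -10, -50, 45] -> [45, -50, -10, -11, -4] -> [41, -54, -14, -15, -8] -> [35, -60, -20, -21, -14] -> -60
  [-34, 28, 7, 8, -50, -19] -> [-19, -50, 8, 7, 28, -34] -> [-23, -54, 4, 3, 24, -38] -> [-29, -60, -2, -3, 18, -44] -> -60
  [-36, 1, 45, -35, 41, 24, -13] -> [-13, 24, 41, -35, 45, 1, -36] -> [-17, 20, 37, -39, 41, -3, -40] -> [-23, 14, 31, -45, 35, -9, -46] -> -46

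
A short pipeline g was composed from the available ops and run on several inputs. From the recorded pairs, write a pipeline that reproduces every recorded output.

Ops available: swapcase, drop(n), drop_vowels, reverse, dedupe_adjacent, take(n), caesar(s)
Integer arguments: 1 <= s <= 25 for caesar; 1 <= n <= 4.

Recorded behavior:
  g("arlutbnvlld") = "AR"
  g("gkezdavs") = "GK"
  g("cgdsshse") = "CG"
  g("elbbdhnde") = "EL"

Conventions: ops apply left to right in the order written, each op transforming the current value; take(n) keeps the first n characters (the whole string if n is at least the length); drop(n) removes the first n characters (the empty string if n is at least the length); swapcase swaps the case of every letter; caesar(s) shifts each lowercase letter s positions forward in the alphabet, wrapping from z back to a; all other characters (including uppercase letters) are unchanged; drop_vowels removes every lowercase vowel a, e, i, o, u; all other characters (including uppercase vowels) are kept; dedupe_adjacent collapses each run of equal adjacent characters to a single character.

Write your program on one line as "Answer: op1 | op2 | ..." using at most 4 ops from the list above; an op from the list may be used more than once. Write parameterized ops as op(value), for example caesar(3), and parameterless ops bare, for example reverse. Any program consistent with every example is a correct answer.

dedupe_adjacent | take(2) | swapcase

Check, running the answer program on each example:
  "arlutbnvlld" -> "arlutbnvld" -> "ar" -> "AR"
  "gkezdavs" -> "gkezdavs" -> "gk" -> "GK"
  "cgdsshse" -> "cgdshse" -> "cg" -> "CG"
  "elbbdhnde" -> "elbdhnde" -> "el" -> "EL"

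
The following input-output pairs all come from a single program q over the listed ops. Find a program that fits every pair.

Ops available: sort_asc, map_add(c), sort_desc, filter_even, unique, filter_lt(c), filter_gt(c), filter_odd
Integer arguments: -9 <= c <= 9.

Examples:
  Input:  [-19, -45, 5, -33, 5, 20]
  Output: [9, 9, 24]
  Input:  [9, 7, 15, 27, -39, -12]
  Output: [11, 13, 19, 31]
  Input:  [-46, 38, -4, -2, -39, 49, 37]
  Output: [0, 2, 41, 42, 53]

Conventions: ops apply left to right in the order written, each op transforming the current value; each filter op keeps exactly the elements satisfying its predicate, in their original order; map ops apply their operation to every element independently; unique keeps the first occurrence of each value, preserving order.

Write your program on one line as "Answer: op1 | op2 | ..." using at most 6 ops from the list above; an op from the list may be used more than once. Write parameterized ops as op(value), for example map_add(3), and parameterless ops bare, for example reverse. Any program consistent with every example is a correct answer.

map_add(-9) | map_add(6) | filter_gt(-9) | map_add(7) | sort_asc

Check, running the answer program on each example:
  [-19, -45, 5, -33, 5, 20] -> [-28, -54, -4, -42, -4, 11] -> [-22, -48, 2, -36, 2, 17] -> [2, 2, 17] -> [9, 9, 24] -> [9, 9, 24]
  [9, 7, 15, 27, -39, -12] -> [0, -2, 6, 18, -48, -21] -> [6, 4, 12, 24, -42, -15] -> [6, 4, 12, 24] -> [13, 11, 19, 31] -> [11, 13, 19, 31]
  [-46, 38, -4, -2, -39, 49, 37] -> [-55, 29, -13, -11, -48, 40, 28] -> [-49, 35, -7, -5, -42, 46, 34] -> [35, -7, -5, 46, 34] -> [42, 0, 2, 53, 41] -> [0, 2, 41, 42, 53]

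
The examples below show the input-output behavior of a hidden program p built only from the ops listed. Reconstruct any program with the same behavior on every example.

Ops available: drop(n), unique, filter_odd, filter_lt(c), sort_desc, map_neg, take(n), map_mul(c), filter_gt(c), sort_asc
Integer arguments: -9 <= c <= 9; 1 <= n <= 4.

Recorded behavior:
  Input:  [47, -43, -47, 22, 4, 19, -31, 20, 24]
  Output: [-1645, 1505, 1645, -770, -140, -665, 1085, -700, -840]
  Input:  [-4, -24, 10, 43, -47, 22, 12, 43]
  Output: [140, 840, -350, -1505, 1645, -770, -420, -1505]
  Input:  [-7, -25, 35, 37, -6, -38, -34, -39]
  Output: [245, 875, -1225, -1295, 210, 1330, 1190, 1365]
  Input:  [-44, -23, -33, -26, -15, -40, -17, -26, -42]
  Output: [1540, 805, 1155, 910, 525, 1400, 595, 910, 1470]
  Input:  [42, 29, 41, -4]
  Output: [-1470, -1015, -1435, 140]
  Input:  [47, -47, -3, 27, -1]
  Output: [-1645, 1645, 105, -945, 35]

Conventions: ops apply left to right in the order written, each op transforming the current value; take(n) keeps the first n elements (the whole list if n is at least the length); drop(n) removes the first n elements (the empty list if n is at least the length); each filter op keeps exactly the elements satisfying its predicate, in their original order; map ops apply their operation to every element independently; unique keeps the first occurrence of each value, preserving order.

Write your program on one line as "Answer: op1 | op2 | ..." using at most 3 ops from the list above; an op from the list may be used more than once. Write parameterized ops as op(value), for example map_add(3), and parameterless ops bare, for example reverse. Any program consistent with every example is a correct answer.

map_mul(5) | map_mul(-7)

Check, running the answer program on each example:
  [47, -43, -47, 22, 4, 19, -31, 20, 24] -> [235, -215, -235, 110, 20, 95, -155, 100, 120] -> [-1645, 1505, 1645, -770, -140, -665, 1085, -700, -840]
  [-4, -24, 10, 43, -47, 22, 12, 43] -> [-20, -120, 50, 215, -235, 110, 60, 215] -> [140, 840, -350, -1505, 1645, -770, -420, -1505]
  [-7, -25, 35, 37, -6, -38, -34, -39] -> [-35, -125, 175, 185, -30, -190, -170, -195] -> [245, 875, -1225, -1295, 210, 1330, 1190, 1365]
  [-44, -23, -33, -26, -15, -40, -17, -26, -42] -> [-220, -115, -165, -130, -75, -200, -85, -130, -210] -> [1540, 805, 1155, 910, 525, 1400, 595, 910, 1470]
  [42, 29, 41, -4] -> [210, 145, 205, -20] -> [-1470, -1015, -1435, 140]
  [47, -47, -3, 27, -1] -> [235, -235, -15, 135, -5] -> [-1645, 1645, 105, -945, 35]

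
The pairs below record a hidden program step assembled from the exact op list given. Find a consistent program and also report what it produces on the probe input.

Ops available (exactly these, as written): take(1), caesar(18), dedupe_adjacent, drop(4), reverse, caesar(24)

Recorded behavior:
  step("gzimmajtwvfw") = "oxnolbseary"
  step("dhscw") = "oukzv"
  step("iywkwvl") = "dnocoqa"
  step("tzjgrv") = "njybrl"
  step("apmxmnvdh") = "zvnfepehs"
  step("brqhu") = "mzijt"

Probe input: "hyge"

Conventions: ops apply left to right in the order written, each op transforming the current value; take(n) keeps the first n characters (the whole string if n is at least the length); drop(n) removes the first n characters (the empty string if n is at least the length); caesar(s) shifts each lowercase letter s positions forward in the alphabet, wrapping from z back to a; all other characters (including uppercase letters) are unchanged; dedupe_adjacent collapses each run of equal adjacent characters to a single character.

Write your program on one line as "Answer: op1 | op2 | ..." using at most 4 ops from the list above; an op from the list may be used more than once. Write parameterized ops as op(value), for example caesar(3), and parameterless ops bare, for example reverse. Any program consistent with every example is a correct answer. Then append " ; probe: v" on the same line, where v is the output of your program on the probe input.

dedupe_adjacent | caesar(18) | reverse ; probe: "wyqz"

Check, running the answer program on each example:
  "gzimmajtwvfw" -> "gzimajtwvfw" -> "yraesblonxo" -> "oxnolbseary"
  "dhscw" -> "dhscw" -> "vzkuo" -> "oukzv"
  "iywkwvl" -> "iywkwvl" -> "aqocond" -> "dnocoqa"
  "tzjgrv" -> "tzjgrv" -> "lrbyjn" -> "njybrl"
  "apmxmnvdh" -> "apmxmnvdh" -> "shepefnvz" -> "zvnfepehs"
  "brqhu" -> "brqhu" -> "tjizm" -> "mzijt"
  probe: "hyge" -> "hyge" -> "zqyw" -> "wyqz"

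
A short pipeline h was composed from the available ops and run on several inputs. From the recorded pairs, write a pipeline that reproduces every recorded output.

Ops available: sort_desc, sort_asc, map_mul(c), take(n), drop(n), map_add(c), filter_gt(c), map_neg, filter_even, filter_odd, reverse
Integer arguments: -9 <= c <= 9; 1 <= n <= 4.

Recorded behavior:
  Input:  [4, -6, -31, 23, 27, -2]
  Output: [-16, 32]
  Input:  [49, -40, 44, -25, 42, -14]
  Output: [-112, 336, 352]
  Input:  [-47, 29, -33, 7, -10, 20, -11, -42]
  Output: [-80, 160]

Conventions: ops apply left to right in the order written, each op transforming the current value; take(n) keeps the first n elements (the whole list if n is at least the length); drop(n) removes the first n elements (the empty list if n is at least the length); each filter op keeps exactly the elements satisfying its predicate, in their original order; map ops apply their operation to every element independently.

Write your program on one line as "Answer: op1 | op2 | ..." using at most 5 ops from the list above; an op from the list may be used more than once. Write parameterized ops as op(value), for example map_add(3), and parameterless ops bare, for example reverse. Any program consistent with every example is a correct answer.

sort_desc | sort_asc | drop(2) | filter_even | map_mul(8)

Check, running the answer program on each example:
  [4, -6, -31, 23, 27, -2] -> [27, 23, 4, -2, -6, -31] -> [-31, -6, -2, 4, 23, 27] -> [-2, 4, 23, 27] -> [-2, 4] -> [-16, 32]
  [49, -40, 44, -25, 42, -14] -> [49, 44, 42, -14, -25, -40] -> [-40, -25, -14, 42, 44, 49] -> [-14, 42, 44, 49] -> [-14, 42, 44] -> [-112, 336, 352]
  [-47, 29, -33, 7, -10, 20, -11, -42] -> [29, 20, 7, -10, -11, -33, -42, -47] -> [-47, -42, -33, -11, -10, 7, 20, 29] -> [-33, -11, -10, 7, 20, 29] -> [-10, 20] -> [-80, 160]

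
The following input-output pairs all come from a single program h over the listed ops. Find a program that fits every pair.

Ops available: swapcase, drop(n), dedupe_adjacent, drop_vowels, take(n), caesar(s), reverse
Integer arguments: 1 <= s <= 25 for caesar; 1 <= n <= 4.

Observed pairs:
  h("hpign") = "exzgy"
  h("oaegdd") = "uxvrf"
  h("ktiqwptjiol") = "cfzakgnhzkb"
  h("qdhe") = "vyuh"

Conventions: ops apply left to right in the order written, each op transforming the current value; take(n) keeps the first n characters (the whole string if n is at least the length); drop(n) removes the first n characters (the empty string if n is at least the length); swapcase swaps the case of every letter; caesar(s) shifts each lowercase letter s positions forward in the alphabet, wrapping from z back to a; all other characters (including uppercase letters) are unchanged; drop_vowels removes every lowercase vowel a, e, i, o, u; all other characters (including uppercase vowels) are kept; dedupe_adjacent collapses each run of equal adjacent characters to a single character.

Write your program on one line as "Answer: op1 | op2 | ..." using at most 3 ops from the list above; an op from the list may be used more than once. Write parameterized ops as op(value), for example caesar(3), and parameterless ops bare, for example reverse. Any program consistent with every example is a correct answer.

reverse | dedupe_adjacent | caesar(17)

Check, running the answer program on each example:
  "hpign" -> "ngiph" -> "ngiph" -> "exzgy"
  "oaegdd" -> "ddgeao" -> "dgeao" -> "uxvrf"
  "ktiqwptjiol" -> "loijtpwqitk" -> "loijtpwqitk" -> "cfzakgnhzkb"
  "qdhe" -> "ehdq" -> "ehdq" -> "vyuh"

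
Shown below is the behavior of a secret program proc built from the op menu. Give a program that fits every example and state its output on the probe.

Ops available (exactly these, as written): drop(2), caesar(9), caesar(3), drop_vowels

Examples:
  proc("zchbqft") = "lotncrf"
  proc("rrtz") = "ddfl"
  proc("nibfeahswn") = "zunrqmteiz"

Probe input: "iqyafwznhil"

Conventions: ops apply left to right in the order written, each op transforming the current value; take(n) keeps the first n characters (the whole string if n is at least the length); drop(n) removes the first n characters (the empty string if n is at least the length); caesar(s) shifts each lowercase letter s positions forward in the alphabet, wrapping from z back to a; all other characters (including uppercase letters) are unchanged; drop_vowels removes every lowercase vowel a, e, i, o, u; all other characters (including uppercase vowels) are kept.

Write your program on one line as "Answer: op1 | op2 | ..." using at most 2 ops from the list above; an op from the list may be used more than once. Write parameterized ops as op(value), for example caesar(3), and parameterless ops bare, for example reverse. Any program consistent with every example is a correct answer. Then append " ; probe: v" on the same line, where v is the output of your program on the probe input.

caesar(3) | caesar(9) ; probe: "uckmrilztux"

Check, running the answer program on each example:
  "zchbqft" -> "cfketiw" -> "lotncrf"
  "rrtz" -> "uuwc" -> "ddfl"
  "nibfeahswn" -> "qleihdkvzq" -> "zunrqmteiz"
  probe: "iqyafwznhil" -> "ltbdizcqklo" -> "uckmrilztux"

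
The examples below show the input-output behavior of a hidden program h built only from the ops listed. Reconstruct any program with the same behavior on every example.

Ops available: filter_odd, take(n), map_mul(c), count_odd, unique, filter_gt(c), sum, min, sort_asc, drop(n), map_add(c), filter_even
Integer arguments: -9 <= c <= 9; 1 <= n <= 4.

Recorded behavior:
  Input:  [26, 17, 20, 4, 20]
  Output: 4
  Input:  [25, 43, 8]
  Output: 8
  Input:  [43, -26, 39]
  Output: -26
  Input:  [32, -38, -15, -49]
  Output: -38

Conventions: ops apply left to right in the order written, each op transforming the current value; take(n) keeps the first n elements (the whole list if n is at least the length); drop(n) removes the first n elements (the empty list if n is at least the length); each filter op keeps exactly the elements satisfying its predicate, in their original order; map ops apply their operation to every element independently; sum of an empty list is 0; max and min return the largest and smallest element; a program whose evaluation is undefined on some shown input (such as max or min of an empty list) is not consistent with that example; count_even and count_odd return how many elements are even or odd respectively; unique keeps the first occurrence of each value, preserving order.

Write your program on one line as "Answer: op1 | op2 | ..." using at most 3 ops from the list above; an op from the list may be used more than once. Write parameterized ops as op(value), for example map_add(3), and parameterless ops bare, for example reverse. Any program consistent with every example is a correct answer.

filter_even | min

Check, running the answer program on each example:
  [26, 17, 20, 4, 20] -> [26, 20, 4, 20] -> 4
  [25, 43, 8] -> [8] -> 8
  [43, -26, 39] -> [-26] -> -26
  [32, -38, -15, -49] -> [32, -38] -> -38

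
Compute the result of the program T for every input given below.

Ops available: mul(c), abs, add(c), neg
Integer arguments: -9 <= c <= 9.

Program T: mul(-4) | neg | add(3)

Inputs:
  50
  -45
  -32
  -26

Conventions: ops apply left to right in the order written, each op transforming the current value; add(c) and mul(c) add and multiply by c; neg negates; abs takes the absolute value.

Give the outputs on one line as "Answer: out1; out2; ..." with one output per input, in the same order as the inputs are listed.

Execution, op by op:
  50 -> -200 -> 200 -> 203
  -45 -> 180 -> -180 -> -177
  -32 -> 128 -> -128 -> -125
  -26 -> 104 -> -104 -> -101

203; -177; -125; -101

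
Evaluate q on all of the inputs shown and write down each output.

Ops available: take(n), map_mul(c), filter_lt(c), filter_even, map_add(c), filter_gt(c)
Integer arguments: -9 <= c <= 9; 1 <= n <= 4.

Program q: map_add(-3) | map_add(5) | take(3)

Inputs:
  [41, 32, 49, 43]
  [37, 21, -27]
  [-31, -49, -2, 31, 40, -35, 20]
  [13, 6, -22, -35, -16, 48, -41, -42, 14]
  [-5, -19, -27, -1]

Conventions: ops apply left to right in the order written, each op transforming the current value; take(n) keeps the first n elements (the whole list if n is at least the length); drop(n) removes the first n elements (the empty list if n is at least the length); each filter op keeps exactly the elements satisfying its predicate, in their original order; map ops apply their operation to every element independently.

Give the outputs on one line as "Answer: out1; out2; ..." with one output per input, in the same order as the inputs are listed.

Execution, op by op:
  [41, 32, 49, 43] -> [38, 29, 46, 40] -> [43, 34, 51, 45] -> [43, 34, 51]
  [37, 21, -27] -> [34, 18, -30] -> [39, 23, -25] -> [39, 23, -25]
  [-31, -49, -2, 31, 40, -35, 20] -> [-34, -52, -5, 28, 37, -38, 17] -> [-29, -47, 0, 33, 42, -33, 22] -> [-29, -47, 0]
  [13, 6, -22, -35, -16, 48, -41, -42, 14] -> [10, 3, -25, -38, -19, 45, -44, -45, 11] -> [15, 8, -20, -33, -14, 50, -39, -40, 16] -> [15, 8, -20]
  [-5, -19, -27, -1] -> [-8, -22, -30, -4] -> [-3, -17, -25, 1] -> [-3, -17, -25]

[43, 34, 51]; [39, 23, -25]; [-29, -47, 0]; [15, 8, -20]; [-3, -17, -25]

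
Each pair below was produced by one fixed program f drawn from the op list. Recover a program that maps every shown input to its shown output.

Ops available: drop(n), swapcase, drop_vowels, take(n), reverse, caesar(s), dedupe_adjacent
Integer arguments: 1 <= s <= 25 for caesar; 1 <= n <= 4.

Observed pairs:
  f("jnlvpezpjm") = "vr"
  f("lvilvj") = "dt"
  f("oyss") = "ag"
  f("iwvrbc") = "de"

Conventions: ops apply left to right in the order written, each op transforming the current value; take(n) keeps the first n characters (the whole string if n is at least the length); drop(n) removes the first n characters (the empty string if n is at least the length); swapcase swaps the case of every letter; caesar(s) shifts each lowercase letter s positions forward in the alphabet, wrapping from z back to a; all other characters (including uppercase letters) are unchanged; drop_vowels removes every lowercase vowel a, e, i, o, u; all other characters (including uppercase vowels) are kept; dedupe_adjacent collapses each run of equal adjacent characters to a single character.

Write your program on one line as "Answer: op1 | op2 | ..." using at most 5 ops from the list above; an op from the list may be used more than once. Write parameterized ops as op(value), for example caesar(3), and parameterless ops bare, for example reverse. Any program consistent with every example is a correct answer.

drop_vowels | take(2) | caesar(8) | reverse

Check, running the answer program on each example:
  "jnlvpezpjm" -> "jnlvpzpjm" -> "jn" -> "rv" -> "vr"
  "lvilvj" -> "lvlvj" -> "lv" -> "td" -> "dt"
  "oyss" -> "yss" -> "ys" -> "ga" -> "ag"
  "iwvrbc" -> "wvrbc" -> "wv" -> "ed" -> "de"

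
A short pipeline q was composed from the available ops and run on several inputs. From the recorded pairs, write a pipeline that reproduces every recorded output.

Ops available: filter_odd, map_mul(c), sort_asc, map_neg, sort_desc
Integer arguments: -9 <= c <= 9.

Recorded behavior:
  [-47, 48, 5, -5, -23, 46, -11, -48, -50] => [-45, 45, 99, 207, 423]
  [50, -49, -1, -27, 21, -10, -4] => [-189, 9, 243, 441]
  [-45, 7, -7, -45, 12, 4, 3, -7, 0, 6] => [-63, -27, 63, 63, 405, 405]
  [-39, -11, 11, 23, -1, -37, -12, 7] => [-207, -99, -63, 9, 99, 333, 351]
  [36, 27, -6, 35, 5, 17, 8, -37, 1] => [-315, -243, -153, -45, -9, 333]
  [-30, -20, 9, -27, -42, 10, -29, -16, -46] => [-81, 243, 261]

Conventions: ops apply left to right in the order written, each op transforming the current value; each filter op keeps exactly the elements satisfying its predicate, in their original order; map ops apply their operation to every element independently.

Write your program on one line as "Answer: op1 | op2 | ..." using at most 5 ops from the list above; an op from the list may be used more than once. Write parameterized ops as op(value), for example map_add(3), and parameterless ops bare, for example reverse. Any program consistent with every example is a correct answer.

filter_odd | sort_desc | sort_asc | map_mul(-9) | sort_asc

Check, running the answer program on each example:
  [-47, 48, 5, -5, -23, 46, -11, -48, -50] -> [-47, 5, -5, -23, -11] -> [5, -5, -11, -23, -47] -> [-47, -23, -11, -5, 5] -> [423, 207, 99, 45, -45] -> [-45, 45, 99, 207, 423]
  [50, -49, -1, -27, 21, -10, -4] -> [-49, -1, -27, 21] -> [21, -1, -27, -49] -> [-49, -27, -1, 21] -> [441, 243, 9, -189] -> [-189, 9, 243, 441]
  [-45, 7, -7, -45, 12, 4, 3, -7, 0, 6] -> [-45, 7, -7, -45, 3, -7] -> [7, 3, -7, -7, -45, -45] -> [-45, -45, -7, -7, 3, 7] -> [405, 405, 63, 63, -27, -63] -> [-63, -27, 63, 63, 405, 405]
  [-39, -11, 11, 23, -1, -37, -12, 7] -> [-39, -11, 11, 23, -1, -37, 7] -> [23, 11, 7, -1, -11, -37, -39] -> [-39, -37, -11, -1, 7, 11, 23] -> [351, 333, 99, 9, -63, -99, -207] -> [-207, -99, -63, 9, 99, 333, 351]
  [36, 27, -6, 35, 5, 17, 8, -37, 1] -> [27, 35, 5, 17, -37, 1] -> [35, 27, 17, 5, 1, -37] -> [-37, 1, 5, 17, 27, 35] -> [333, -9, -45, -153, -243, -315] -> [-315, -243, -153, -45, -9, 333]
  [-30, -20, 9, -27, -42, 10, -29, -16, -46] -> [9, -27, -29] -> [9, -27, -29] -> [-29, -27, 9] -> [261, 243, -81] -> [-81, 243, 261]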